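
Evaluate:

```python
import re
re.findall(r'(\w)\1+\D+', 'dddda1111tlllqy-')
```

['d', '1']

After group 1 captures some text, `\1` only succeeds where that same text appears again.
Because there's exactly one group, `findall` drops the full match and keeps group 1 from each hit.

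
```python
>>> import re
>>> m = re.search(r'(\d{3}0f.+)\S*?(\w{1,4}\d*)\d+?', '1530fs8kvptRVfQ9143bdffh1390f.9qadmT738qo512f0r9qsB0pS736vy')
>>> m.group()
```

'1530fs8kvptRVfQ9143bdffh1390f.9qadmT738qo512f0r9qsB0pS736'

This matches exactly 3 of a digit, then the literal '0f', then one or more of any character (captured); then zero or more of a non-whitespace character (lazy); then 1 to 4 of a word character, then zero or more of a digit (captured); then one or more of a digit (lazy).
The match spans [0:57] → '1530fs8kvptRVfQ9143bdffh1390f.9qadmT738qo512f0r9qsB0pS736'.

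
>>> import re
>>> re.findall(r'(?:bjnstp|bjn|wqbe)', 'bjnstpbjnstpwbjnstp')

`|` is ordered: at each position the engine commits to the first alternative that works.
With no groups in the pattern, `findall` gives back each whole match — 3 here.

['bjnstp', 'bjnstp', 'bjnstp']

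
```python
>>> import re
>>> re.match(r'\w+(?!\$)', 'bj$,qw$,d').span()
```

(0, 1)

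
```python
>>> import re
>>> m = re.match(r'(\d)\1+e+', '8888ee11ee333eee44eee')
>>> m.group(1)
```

'8'

After group 1 captures some text, `\1` only succeeds where that same text appears again.
`re.match` won't scan ahead — the pattern has to work from the very first character.
The match spans [0:6] → '8888ee'.
Captured: group 1 = '8'.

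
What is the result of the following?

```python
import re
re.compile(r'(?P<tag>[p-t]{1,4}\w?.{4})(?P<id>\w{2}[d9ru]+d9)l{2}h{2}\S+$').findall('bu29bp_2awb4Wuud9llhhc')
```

[('p_2awb', '4Wuud9')]

The pattern matches 1 to 4 of a character in [p-t], then optionally a word character, then exactly 4 of any character (captured as 'tag'); then exactly 2 of a word character, then one or more of one of [d9ru], then the literal 'd9' (captured as 'id'); then exactly 2 of the literal 'l', then exactly 2 of the literal 'h', then one or more of a non-whitespace character; then anchored at the end.
2 groups means the one result is a tuple of 2 captured strings — 1 here.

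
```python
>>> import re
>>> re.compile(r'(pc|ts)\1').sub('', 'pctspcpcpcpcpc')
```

'pctspc'

A backreference is literal: `\1` must see the identical characters the first group matched.
Matches: at [4:8] → 'pcpc'; at [8:12] → 'pcpc'.
`sub` substitutes '' at each match site.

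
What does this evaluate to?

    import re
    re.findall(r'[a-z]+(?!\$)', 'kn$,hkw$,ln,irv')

['k', 'hk', 'ln', 'irv']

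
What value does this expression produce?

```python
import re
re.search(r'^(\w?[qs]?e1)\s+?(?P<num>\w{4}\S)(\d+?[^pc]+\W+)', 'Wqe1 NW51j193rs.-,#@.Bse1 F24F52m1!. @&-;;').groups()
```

('Wqe1', 'NW51j', '193rs.-,#@.Bse1 F24F52m1!. @&-;;')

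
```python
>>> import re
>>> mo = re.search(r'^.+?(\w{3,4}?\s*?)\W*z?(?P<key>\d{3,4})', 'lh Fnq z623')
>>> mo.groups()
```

Pattern: anchored at the start of the string; then one or more of any character (lazy); then 3 to 4 of a word character (lazy), then zero or more of whitespace (lazy) (captured); then zero or more of a non-word character, then optionally the literal 'z'; then 3 to 4 of a digit (captured as 'key').
A `+?`/`*?`/`{m,n}?` starts at its minimum and grows only as far as needed for what follows to match.
`re.search` scans for the first position where the pattern succeeds.
The match spans [0:11] → 'lh Fnq z623'.
Captured: group 1 = 'Fnq', group 2 = '623'.

('Fnq', '623')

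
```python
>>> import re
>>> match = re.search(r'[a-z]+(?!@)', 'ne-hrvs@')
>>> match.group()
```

The negative lookaround is zero-width — it rules out positions where the adjacent text would match, without consuming anything.
The match spans [0:2] → 'ne'.

'ne'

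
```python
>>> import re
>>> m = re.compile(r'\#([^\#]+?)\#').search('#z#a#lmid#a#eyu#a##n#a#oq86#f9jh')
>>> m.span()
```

(0, 3)

The match spans [0:3] → '#z#'.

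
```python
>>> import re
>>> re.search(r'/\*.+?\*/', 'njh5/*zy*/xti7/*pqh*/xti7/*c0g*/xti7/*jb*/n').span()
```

(4, 10)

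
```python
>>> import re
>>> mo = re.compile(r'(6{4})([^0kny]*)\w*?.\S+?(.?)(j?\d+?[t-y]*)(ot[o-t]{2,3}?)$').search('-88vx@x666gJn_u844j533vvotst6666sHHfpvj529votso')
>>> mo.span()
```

(28, 47)

The pattern matches exactly 4 of a literal '6' (captured); then zero or more of any character except [0kny] (captured); then zero or more of a word character (lazy), then any character, then one or more of a non-whitespace character (lazy); then optionally any character (captured); then optionally the literal 'j', then one or more of a digit (lazy), then zero or more of a character in [t-y] (captured); then the literal 'ot', then 2 to 3 of a character in [o-t] (lazy) (captured); then anchored at the end.
`re.search` tries every starting position until one works.
The match spans [28:47] → '6666sHHfpvj529votso'.
Captured: group 1 = '6666', group 2 = 'sHHfpvj', group 3 = '', group 4 = '9v', group 5 = 'otso'.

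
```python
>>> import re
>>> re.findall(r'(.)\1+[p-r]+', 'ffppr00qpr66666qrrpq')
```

['f', '0', '6']

A backreference is literal: `\1` must see the identical characters the first group matched.
Walking the string: at [0:5] match 'ffppr', group 1 = 'f'; at [5:10] match '00qpr', group 1 = '0'; at [10:20] match '66666qrrpq', group 1 = '6'.
`findall` collects group 1 from each match (3 total).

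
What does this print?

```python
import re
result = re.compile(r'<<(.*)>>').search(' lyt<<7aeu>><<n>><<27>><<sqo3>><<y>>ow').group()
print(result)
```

<<7aeu>><<n>><<27>><<sqo3>><<y>>

`re.search` tries every starting position until one works.
The match spans [4:36] → '<<7aeu>><<n>><<27>><<sqo3>><<y>>'.
Captured: group 1 = '7aeu>><<n>><<27>><<sqo3>><<y'.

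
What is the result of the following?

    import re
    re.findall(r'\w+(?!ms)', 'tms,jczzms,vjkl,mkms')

['tms', 'jczzms', 'vjkl', 'mkms']

The negative lookaround is zero-width — it rules out positions where the adjacent text would match, without consuming anything.
Walking the string: at [0:3] → 'tms'; at [4:10] → 'jczzms'; at [11:15] → 'vjkl'; at [16:20] → 'mkms'.
Since nothing is captured, `findall` lists the 4 matched substrings directly.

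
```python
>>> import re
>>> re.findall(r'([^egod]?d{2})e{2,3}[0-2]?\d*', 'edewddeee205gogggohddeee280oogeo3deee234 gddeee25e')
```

['wdd', 'hdd', 'dd']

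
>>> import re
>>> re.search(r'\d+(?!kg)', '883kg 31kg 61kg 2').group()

'88'

A negative assertion filters positions out without eating any characters.
`re.search` tries every starting position until one works.
The match spans [0:2] → '88'.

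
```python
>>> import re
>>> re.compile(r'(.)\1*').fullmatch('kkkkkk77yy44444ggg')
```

None

The backreference `\1` re-matches whatever the first group consumed, character for character.
For `fullmatch`, every character of the input must be accounted for by the pattern.
Here the string isn't matched end-to-end, so the call returns None.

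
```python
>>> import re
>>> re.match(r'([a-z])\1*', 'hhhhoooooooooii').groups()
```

('h',)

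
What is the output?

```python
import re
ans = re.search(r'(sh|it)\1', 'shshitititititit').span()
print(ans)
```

(0, 4)

After group 1 captures some text, `\1` only succeeds where that same text appears again.
`re.search` scans for the first position where the pattern succeeds.
The match spans [0:4] → 'shsh'.
Captured: group 1 = 'sh'.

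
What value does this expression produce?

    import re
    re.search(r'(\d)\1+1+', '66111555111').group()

The backreference `\1` re-matches whatever the first group consumed, character for character.
Unlike `match`, `search` isn't anchored — it looks for the pattern anywhere in the string.
The match spans [0:5] → '66111'.
Captured: group 1 = '6'.

'66111'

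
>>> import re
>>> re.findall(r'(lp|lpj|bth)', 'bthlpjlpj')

The regex engine tests alternatives in the order written; an earlier branch that matches wins even if a later one would match more.
Scanning left to right: at [0:3] match 'bth', group 1 = 'bth'; at [3:5] match 'lp', group 1 = 'lp'; at [6:8] match 'lp', group 1 = 'lp'.
One capturing group, so `findall` returns just the captured substring from each match — 3 in all.

['bth', 'lp', 'lp']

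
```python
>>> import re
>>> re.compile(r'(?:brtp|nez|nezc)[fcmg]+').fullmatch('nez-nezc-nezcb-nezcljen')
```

`re.fullmatch` requires the pattern to consume the entire string.
Here the string isn't matched end-to-end, so the call returns None.

None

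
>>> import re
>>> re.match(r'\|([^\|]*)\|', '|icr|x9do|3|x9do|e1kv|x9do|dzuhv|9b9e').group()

'|icr|'

`re.match` won't scan ahead — the pattern has to work from the very first character.
The match spans [0:5] → '|icr|'.
Captured: group 1 = 'icr'.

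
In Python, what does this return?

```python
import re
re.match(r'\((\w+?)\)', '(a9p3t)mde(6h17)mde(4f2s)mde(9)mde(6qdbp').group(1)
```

'a9p3t'

The match spans [0:7] → '(a9p3t)'.
Captured: group 1 = 'a9p3t'.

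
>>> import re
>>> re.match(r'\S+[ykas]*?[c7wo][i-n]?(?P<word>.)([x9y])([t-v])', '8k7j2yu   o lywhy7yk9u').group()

The pattern matches one or more of a non-whitespace character, then zero or more of one of [ykas] (lazy), then one of [c7wo]; then optionally a character in [i-n]; then any character (captured as 'word'); then one of [x9y] (captured); then a character in [t-v] (captured).
`re.match` won't scan ahead — the pattern has to work from the very first character.
The match spans [0:7] → '8k7j2yu'.
Captured: group 1 = '2', group 2 = 'y', group 3 = 'u'.

'8k7j2yu'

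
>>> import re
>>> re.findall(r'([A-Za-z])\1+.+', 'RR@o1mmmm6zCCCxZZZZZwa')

The backreference `\1` re-matches whatever the first group consumed, character for character.
Walking the string: at [0:22] match 'RR@o1mmmm6zCCCxZZZZZwa', group 1 = 'R'.
One capturing group, so `findall` returns just the captured substring from the one match — 1 in all.

['R']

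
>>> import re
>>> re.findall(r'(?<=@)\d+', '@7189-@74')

The `(?=…)`/`(?<=…)` assertion just peeks at neighbouring text; it doesn't advance the match position.
With no groups in the pattern, `findall` gives back each whole match — 2 here.

['7189', '74']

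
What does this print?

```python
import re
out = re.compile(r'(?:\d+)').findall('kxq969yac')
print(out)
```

This matches one or more of a digit (non-capturing group).
Scanning left to right: at [3:6] → '969'.
Since nothing is captured, `findall` lists the 1 matched substring directly.

['969']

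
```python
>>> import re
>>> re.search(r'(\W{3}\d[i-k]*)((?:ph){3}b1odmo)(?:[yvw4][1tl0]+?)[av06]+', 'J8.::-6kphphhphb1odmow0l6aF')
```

Here no position works, so the call returns None.

None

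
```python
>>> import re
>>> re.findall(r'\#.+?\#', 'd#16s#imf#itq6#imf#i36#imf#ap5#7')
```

['#16s#', '#itq6#', '#i36#', '#ap5#']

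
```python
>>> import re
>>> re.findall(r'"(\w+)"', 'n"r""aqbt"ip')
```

['r', 'aqbt']

Because there's exactly one group, `findall` drops the full match and keeps group 1 from each hit.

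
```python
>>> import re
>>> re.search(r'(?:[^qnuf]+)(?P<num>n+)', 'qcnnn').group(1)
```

'nnn'

This matches one or more of any character except [qnuf] (non-capturing group); then one or more of a literal 'n' (captured as 'num').
`re.search` tries every starting position until one works.
The match spans [1:5] → 'cnnn'.
Captured: group 1 = 'nnn'.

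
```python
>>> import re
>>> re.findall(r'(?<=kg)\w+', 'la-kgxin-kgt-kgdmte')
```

['xin', 't', 'dmte']

Lookahead/lookbehind check context without consuming it, so the matched span excludes the asserted characters.
Matches: at [5:8] → 'xin'; at [11:12] → 't'; at [15:19] → 'dmte'.
`findall` yields the raw match text (3 of them) because the pattern has no groups.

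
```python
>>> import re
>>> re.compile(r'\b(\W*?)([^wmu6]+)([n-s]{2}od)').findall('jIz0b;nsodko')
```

[('', 'jIz0b;', 'nsod')]

Pattern: a word boundary (`\b`, zero-width); then zero or more of a non-word character (lazy) (captured); then one or more of any character except [wmu6] (captured); then exactly 2 of a character in [n-s], then the literal 'od' (captured).
`findall` packs the 3 group values into a tuple for every match.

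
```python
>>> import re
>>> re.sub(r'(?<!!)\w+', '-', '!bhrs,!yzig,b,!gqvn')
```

The negative lookahead/lookbehind blocks any match where the forbidden context is present.
Matches: at [2:5] → 'hrs'; at [8:11] → 'zig'; at [12:13] → 'b'; at [16:19] → 'qvn'.
Each match is replaced by '-'.

'!b-,!y-,-,!g-'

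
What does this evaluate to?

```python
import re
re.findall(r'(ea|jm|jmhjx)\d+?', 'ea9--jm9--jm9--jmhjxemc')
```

Walking the string: at [0:3] match 'ea9', group 1 = 'ea'; at [5:8] match 'jm9', group 1 = 'jm'; at [10:13] match 'jm9', group 1 = 'jm'.
Because there's exactly one group, `findall` drops the full match and keeps group 1 from each hit.

['ea', 'jm', 'jm']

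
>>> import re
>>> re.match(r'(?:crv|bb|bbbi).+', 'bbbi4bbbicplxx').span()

`match` is anchored at position 0; if the pattern doesn't fit there, it returns None.
The match spans [0:14] → 'bbbi4bbbicplxx'.

(0, 14)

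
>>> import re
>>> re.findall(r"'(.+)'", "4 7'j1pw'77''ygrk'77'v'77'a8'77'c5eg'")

Scanning left to right: at [3:37] match "'j1pw'77''ygrk'77'v'77'a8'77'c5eg'", group 1 = "j1pw'77''ygrk'77'v'77'a8'77'c5eg".
`findall` collects group 1 from the one match (1 total).

["j1pw'77''ygrk'77'v'77'a8'77'c5eg"]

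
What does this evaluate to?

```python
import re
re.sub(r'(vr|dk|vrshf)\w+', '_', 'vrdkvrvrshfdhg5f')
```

'_'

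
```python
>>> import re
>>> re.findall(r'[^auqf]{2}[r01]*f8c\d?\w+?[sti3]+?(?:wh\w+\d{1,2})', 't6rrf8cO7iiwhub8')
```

The pattern matches exactly 2 of any character except [auqf], then zero or more of one of [r01], then the literal 'f8c'; then optionally a digit, then one or more of a word character (lazy); then one or more of one of [sti3] (lazy); then the literal 'wh', then one or more of a word character, then 1 to 2 of a digit (non-capturing group).
Since nothing is captured, `findall` lists the 1 matched substring directly.

['t6rrf8cO7iiwhub8']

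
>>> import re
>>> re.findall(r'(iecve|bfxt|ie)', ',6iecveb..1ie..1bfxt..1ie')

['iecve', 'ie', 'bfxt', 'ie']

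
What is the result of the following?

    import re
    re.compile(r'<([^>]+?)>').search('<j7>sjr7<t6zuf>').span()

(0, 4)

`search` walks the string left to right and returns the first match it finds.
The match spans [0:4] → '<j7>'.
Captured: group 1 = 'j7'.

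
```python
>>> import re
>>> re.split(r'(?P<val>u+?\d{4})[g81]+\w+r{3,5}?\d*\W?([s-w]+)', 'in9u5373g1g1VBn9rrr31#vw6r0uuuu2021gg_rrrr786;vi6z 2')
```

['in9', 'u5373', 'vw', '6r0', 'uuuu2021', 'v', 'i6z 2']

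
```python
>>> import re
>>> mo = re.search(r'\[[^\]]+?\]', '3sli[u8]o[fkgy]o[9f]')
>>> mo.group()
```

'[u8]'

The match spans [4:8] → '[u8]'.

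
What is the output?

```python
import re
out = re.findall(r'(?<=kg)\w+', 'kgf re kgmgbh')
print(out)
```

['f', 'mgbh']

The positive lookaround only admits positions where the adjacent text matches; those characters stay outside the span.
Matches: at [2:3] → 'f'; at [9:13] → 'mgbh'.
No capturing groups, so `findall` returns the 2 full match strings.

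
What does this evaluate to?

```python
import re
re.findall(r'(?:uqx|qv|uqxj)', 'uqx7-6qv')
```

Matches: at [0:3] → 'uqx'; at [6:8] → 'qv'.
With no groups in the pattern, `findall` gives back each whole match — 2 here.

['uqx', 'qv']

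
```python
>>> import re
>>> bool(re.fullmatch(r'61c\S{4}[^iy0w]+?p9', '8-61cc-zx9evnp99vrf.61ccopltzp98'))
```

False

The pattern matches the literal '61c', then exactly 4 of a non-whitespace character; then one or more of any character except [iy0w] (lazy), then the literal 'p9'.
`fullmatch` succeeds only if the pattern covers the string from start to end.
Here there's no way to consume every character, so the call returns None, and `bool(None)` is False.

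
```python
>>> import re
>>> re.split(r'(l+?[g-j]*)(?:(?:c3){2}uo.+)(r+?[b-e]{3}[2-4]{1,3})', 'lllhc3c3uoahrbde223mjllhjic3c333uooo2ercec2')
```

This matches one or more of a literal 'l' (lazy), then zero or more of a character in [g-j] (captured); then the literal 'c3' repeated 2 times, then the literal 'uo', then one or more of any character (non-capturing group); then one or more of the literal 'r' (lazy), then exactly 3 of a character in [b-e], then 1 to 3 of a character in [2-4] (captured).
Matches to split on: at [0:43] → 'lllhc3c3uoahrbde223mjllhjic3c333uooo2ercec2'.
Because the pattern has a capturing group, `split` also inserts each captured text between the pieces.

['', 'lllh', 'rcec2', '']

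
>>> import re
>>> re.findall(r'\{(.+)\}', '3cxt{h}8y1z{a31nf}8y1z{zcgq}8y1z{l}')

One capturing group, so `findall` returns just the captured substring from the one match — 1 in all.

['h}8y1z{a31nf}8y1z{zcgq}8y1z{l']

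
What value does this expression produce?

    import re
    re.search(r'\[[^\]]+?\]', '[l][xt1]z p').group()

`search` walks the string left to right and returns the first match it finds.
The match spans [0:3] → '[l]'.

'[l]'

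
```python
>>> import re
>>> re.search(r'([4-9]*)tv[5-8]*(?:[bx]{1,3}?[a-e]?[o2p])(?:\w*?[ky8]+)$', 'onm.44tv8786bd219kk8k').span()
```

Pattern: zero or more of a character in [4-9] (captured); then the literal 'tv', then zero or more of a character in [5-8]; then 1 to 3 of one of [bx] (lazy), then optionally a character in [a-e], then one of [o2p] (non-capturing group); then zero or more of a word character (lazy), then one or more of one of [ky8] (non-capturing group); then anchored at the end.
`re.search` scans for the first position where the pattern succeeds.
The match spans [4:21] → '44tv8786bd219kk8k'.
Captured: group 1 = '44'.

(4, 21)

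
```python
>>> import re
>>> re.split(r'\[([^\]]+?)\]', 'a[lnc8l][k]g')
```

['a', 'lnc8l', '', 'k', 'g']

Matches to split on: at [1:8] → '[lnc8l]'; at [8:11] → '[k]'.
With a capturing group present, the delimiter's captured portion is kept in the result list.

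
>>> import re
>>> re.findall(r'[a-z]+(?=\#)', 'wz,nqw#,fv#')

['nqw', 'fv']

Because the assertion is zero-width, the text it checks is not consumed and won't appear in the result.
With no groups in the pattern, `findall` gives back each whole match — 2 here.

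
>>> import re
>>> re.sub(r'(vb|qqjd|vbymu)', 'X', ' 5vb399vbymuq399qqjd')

' 5X399Xymuq399X'

Branches in `(...|...)` are attempted left-to-right; the first branch that allows the whole pattern to succeed is taken.
Matches: at [2:4] → 'vb'; at [7:9] → 'vb'; at [16:20] → 'qqjd'.
Each match is replaced by 'X'.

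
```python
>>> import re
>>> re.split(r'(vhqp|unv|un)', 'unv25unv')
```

`|` is ordered: at each position the engine commits to the first alternative that works.
Matches to split on: at [0:3] → 'unv'; at [5:8] → 'unv'.
Because the pattern has a capturing group, `split` also inserts each captured text between the pieces.

['', 'unv', '25', 'unv', '']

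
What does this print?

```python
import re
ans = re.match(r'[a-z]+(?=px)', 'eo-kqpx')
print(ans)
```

Because the assertion is zero-width, the text it checks is not consumed and won't appear in the result.
`match` is anchored at position 0; if the pattern doesn't fit there, it returns None.
Here the pattern fails at index 0, so the call returns None.

None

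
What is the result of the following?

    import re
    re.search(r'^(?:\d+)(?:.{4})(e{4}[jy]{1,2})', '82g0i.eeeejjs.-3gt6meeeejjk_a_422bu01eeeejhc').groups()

('eeeejj',)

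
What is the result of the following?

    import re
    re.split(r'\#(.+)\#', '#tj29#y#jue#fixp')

['', 'tj29#y#jue', 'fixp']

Matches to split on: at [0:12] → '#tj29#y#jue#'.
The group in the pattern means `split` returns the separators' captures alongside the pieces.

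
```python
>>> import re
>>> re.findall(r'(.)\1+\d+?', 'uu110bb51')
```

A backreference is literal: `\1` must see the identical characters the first group matched.
Matches: at [0:3] match 'uu1', group 1 = 'u'; at [5:8] match 'bb5', group 1 = 'b'.
With a single group, `findall` returns only what that group captured — 2 items.

['u', 'b']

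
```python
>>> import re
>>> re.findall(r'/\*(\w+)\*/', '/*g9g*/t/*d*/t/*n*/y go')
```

['g9g', 'd', 'n']

Because there's exactly one group, `findall` drops the full match and keeps group 1 from each hit.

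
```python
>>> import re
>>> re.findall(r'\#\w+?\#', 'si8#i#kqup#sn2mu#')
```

['#i#', '#sn2mu#']

No capturing groups, so `findall` returns the 2 full match strings.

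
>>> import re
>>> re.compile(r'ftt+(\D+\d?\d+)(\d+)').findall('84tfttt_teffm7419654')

[('_teffm741965', '4')]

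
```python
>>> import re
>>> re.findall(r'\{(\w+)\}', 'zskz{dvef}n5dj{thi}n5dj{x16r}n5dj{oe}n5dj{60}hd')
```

Matches: at [4:10] match '{dvef}', group 1 = 'dvef'; at [14:19] match '{thi}', group 1 = 'thi'; at [23:29] match '{x16r}', group 1 = 'x16r'; at [33:37] match '{oe}', group 1 = 'oe'; at [41:45] match '{60}', group 1 = '60'.
One capturing group, so `findall` returns just the captured substring from each match — 5 in all.

['dvef', 'thi', 'x16r', 'oe', '60']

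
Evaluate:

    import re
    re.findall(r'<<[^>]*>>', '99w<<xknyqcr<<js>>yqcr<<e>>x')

Scanning left to right: at [3:18] → '<<xknyqcr<<js>>'; at [22:27] → '<<e>>'.
`findall` yields the raw match text (2 of them) because the pattern has no groups.

['<<xknyqcr<<js>>', '<<e>>']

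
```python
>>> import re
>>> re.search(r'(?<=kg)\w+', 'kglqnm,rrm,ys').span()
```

The lookaround is zero-width — it requires the adjacent text to match without consuming it, so the asserted text isn't part of the match.
The match spans [2:6] → 'lqnm'.

(2, 6)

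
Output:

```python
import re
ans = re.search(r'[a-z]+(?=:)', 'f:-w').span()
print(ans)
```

The `(?=…)`/`(?<=…)` assertion just peeks at neighbouring text; it doesn't advance the match position.
`re.search` tries every starting position until one works.
The match spans [0:1] → 'f'.

(0, 1)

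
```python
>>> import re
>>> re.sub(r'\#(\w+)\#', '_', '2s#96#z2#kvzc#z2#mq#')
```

'2s_z2_z2_'

Matches: at [2:6] → '#96#'; at [8:14] → '#kvzc#'; at [16:20] → '#mq#'.
Each match is replaced by '_'.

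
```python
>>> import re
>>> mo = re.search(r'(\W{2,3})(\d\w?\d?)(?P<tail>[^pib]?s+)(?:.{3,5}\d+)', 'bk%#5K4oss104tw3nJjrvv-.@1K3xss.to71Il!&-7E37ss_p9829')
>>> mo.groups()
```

This matches 2 to 3 of a non-word character (captured); then a digit, then optionally a word character, then optionally a digit (captured); then optionally any character except [pib], then one or more of the literal 's' (captured as 'tail'); then 3 to 5 of any character, then one or more of a digit (non-capturing group).
`re.search` tries every starting position until one works.
The match spans [2:16] → '%#5K4oss104tw3'.
Captured: group 1 = '%#', group 2 = '5K4', group 3 = 'oss'.

('%#', '5K4', 'oss')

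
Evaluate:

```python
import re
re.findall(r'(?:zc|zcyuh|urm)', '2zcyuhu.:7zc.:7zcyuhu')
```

['zc', 'zc', 'zc']

`|` is ordered: at each position the engine commits to the first alternative that works.
With no groups in the pattern, `findall` gives back each whole match — 3 here.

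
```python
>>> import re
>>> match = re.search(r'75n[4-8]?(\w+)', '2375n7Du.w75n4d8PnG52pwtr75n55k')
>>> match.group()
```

'75n7Du'

This matches the literal '75n', then optionally a character in [4-8]; then one or more of a word character (captured).
`re.search` scans for the first position where the pattern succeeds.
The match spans [2:8] → '75n7Du'.
Captured: group 1 = 'Du'.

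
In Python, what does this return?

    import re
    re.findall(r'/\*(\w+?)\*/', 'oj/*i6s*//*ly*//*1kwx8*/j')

['i6s', 'ly', '1kwx8']

`findall` collects group 1 from each match (3 total).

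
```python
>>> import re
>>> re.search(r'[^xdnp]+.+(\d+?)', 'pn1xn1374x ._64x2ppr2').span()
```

(2, 21)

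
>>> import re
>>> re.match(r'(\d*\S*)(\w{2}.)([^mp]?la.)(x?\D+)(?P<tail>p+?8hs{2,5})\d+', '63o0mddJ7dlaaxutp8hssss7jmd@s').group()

`re.match` won't scan ahead — the pattern has to work from the very first character.
The match spans [0:24] → '63o0mddJ7dlaaxutp8hssss7'.

'63o0mddJ7dlaaxutp8hssss7'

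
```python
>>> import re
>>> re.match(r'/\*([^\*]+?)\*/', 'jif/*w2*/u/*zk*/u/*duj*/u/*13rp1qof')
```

`re.match` won't scan ahead — the pattern has to work from the very first character.
Here position 0 doesn't satisfy it, so the call returns None.

None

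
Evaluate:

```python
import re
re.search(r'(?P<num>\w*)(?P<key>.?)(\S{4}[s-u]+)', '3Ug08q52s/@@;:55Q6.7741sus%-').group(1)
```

The match spans [0:9] → '3Ug08q52s'.
Captured: group 1 = '3Ug0', group 2 = '', group 3 = '8q52s'.

'3Ug0'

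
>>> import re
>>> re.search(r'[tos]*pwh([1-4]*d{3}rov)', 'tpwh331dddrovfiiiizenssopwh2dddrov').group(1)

'331dddrov'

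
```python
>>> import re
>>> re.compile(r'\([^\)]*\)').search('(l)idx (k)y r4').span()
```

(0, 3)

`search` walks the string left to right and returns the first match it finds.
The match spans [0:3] → '(l)'.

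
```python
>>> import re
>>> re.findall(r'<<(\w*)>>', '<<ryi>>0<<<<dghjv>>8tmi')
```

Walking the string: at [0:7] match '<<ryi>>', group 1 = 'ryi'; at [10:19] match '<<dghjv>>', group 1 = 'dghjv'.
Because there's exactly one group, `findall` drops the full match and keeps group 1 from each hit.

['ryi', 'dghjv']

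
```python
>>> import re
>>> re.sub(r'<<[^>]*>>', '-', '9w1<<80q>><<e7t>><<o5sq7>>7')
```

'9w1---7'

`sub` substitutes '-' at each match site.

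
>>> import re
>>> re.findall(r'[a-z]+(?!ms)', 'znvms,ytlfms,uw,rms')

['znvms', 'ytlfms', 'uw', 'rms']

The negative lookahead/lookbehind blocks any match where the forbidden context is present.
Matches: at [0:5] → 'znvms'; at [6:12] → 'ytlfms'; at [13:15] → 'uw'; at [16:19] → 'rms'.
With no groups in the pattern, `findall` gives back each whole match — 4 here.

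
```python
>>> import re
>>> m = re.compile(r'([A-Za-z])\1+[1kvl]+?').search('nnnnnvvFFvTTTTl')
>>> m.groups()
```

('n',)

The match spans [0:6] → 'nnnnnv'.
Captured: group 1 = 'n'.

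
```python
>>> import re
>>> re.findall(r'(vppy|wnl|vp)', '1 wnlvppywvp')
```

`|` is ordered: at each position the engine commits to the first alternative that works.
Scanning left to right: at [2:5] match 'wnl', group 1 = 'wnl'; at [5:9] match 'vppy', group 1 = 'vppy'; at [10:12] match 'vp', group 1 = 'vp'.
With a single group, `findall` returns only what that group captured — 3 items.

['wnl', 'vppy', 'vp']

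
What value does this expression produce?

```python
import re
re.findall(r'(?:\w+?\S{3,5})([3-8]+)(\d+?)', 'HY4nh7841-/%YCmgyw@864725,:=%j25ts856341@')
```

Pattern: one or more of a word character (lazy), then 3 to 5 of a non-whitespace character (non-capturing group); then one or more of a character in [3-8] (captured); then one or more of a digit (lazy) (captured).
Scanning left to right: at [0:9] match 'HY4nh7841', groups = ('84', '1'); at [12:24] match 'YCmgyw@86472', groups = ('8647', '2'); at [29:40] match 'j25ts856341', groups = ('5634', '1').
Multiple groups make `findall` return tuples — one 2-tuple for each match.

[('84', '1'), ('8647', '2'), ('5634', '1')]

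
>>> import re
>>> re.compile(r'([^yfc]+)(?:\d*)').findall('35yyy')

['35']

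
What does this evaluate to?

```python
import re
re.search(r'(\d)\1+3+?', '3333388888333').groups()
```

('3',)

After group 1 captures some text, `\1` only succeeds where that same text appears again.
Unlike `match`, `search` isn't anchored — it looks for the pattern anywhere in the string.
The match spans [0:5] → '33333'.
Captured: group 1 = '3'.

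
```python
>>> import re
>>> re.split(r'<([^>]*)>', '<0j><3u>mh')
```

Because the pattern has a capturing group, `split` also inserts each captured text between the pieces.

['', '0j', '', '3u', 'mh']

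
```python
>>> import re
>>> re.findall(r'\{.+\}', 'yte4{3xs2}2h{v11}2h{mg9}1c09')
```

With no groups in the pattern, `findall` gives back each whole match — 1 here.

['{3xs2}2h{v11}2h{mg9}']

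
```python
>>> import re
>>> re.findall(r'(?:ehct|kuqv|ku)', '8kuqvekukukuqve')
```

['kuqv', 'ku', 'ku', 'kuqv']

Branches in `(...|...)` are attempted left-to-right; the first branch that allows the whole pattern to succeed is taken.
Scanning left to right: at [1:5] → 'kuqv'; at [6:8] → 'ku'; at [8:10] → 'ku'; at [10:14] → 'kuqv'.
No capturing groups, so `findall` returns the 4 full match strings.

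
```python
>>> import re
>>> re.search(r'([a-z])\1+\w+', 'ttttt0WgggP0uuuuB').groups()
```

The backreference `\1` re-matches whatever the first group consumed, character for character.
`re.search` scans for the first position where the pattern succeeds.
The match spans [0:17] → 'ttttt0WgggP0uuuuB'.
Captured: group 1 = 't'.

('t',)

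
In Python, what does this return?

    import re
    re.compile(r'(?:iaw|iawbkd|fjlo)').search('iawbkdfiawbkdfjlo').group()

'iaw'

`|` is ordered: at each position the engine commits to the first alternative that works.
The match spans [0:3] → 'iaw'.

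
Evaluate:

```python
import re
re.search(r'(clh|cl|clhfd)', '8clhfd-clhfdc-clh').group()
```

Branches in `(...|...)` are attempted left-to-right; the first branch that allows the whole pattern to succeed is taken.
The match spans [1:4] → 'clh'.

'clh'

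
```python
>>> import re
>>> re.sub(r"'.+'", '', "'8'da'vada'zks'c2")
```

'c2'

Each match is replaced by ''.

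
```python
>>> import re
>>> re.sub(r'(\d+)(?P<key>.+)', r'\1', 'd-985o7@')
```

'd-985'

Pattern: one or more of a digit (captured); then one or more of any character (captured as 'key').
The replacement refers to a captured group, so each match is rewritten using its own captured text.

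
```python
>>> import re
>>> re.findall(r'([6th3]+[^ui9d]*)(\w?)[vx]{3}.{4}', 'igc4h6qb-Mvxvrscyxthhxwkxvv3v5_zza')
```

[('h6qb-Mvxvrscyxthhxwk', '')]

This matches one or more of one of [6th3], then zero or more of any character except [ui9d] (captured); then optionally a word character (captured); then exactly 3 of one of [vx], then exactly 4 of any character.
Matches: at [4:31] match 'h6qb-Mvxvrscyxthhxwkxvv3v5_', groups = ('h6qb-Mvxvrscyxthhxwk', '').
With 2 capturing groups, `findall` returns a 2-tuple per match.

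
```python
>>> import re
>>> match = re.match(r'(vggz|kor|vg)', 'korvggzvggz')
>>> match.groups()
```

('kor',)

The match spans [0:3] → 'kor'.
Captured: group 1 = 'kor'.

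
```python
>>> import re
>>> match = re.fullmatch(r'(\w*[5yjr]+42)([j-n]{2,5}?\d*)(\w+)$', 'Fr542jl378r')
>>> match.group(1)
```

The match spans [0:11] → 'Fr542jl378r'.
Captured: group 1 = 'Fr542', group 2 = 'jl378', group 3 = 'r'.

'Fr542'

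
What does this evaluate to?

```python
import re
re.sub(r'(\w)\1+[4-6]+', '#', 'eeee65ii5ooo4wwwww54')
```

The backreference `\1` re-matches whatever the first group consumed, character for character.
Matches: at [0:6] → 'eeee65'; at [6:9] → 'ii5'; at [9:13] → 'ooo4'; at [13:20] → 'wwwww54'.
Every occurrence is swapped for '#'.

'####'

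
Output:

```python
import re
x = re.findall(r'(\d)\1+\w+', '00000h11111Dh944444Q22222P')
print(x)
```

The backreference `\1` re-matches whatever the first group consumed, character for character.
Scanning left to right: at [0:26] match '00000h11111Dh944444Q22222P', group 1 = '0'.
`findall` collects group 1 from the one match (1 total).

['0']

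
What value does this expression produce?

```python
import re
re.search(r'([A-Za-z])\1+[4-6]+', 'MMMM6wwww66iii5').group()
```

`\1` is not a pattern — it's the concrete string captured by group 1, re-applied verbatim.
The match spans [0:5] → 'MMMM6'.

'MMMM6'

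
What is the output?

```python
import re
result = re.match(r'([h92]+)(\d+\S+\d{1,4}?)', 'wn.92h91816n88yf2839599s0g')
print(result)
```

None

Pattern: one or more of one of [h92] (captured); then one or more of a digit, then one or more of a non-whitespace character, then 1 to 4 of a digit (lazy) (captured).
`re.match` won't scan ahead — the pattern has to work from the very first character.
Here the string doesn't start with a match, so the call returns None.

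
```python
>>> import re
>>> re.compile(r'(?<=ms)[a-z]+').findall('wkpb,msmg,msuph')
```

Lookahead/lookbehind check context without consuming it, so the matched span excludes the asserted characters.
Since nothing is captured, `findall` lists the 2 matched substrings directly.

['mg', 'uph']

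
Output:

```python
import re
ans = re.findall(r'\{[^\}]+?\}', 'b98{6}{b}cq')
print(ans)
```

['{6}', '{b}']

Since nothing is captured, `findall` lists the 2 matched substrings directly.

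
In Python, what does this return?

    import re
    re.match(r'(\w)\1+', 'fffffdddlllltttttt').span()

(0, 5)

`\1` has to match the exact text group 1 already captured.
`re.match` only tries the pattern at the start of the string.
The match spans [0:5] → 'fffff'.
Captured: group 1 = 'f'.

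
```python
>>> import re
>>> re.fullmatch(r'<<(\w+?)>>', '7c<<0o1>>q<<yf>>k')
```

None

`re.fullmatch` is like wrapping the pattern in `^…$` (in single-line mode).
Here there's no way to consume every character, so the call returns None.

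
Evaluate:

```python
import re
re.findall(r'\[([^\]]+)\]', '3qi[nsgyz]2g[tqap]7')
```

['nsgyz', 'tqap']

Matches: at [3:10] match '[nsgyz]', group 1 = 'nsgyz'; at [12:18] match '[tqap]', group 1 = 'tqap'.
`findall` collects group 1 from each match (2 total).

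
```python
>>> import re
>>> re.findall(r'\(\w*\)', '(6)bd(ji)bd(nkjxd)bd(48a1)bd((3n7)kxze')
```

`findall` yields the raw match text (5 of them) because the pattern has no groups.

['(6)', '(ji)', '(nkjxd)', '(48a1)', '(3n7)']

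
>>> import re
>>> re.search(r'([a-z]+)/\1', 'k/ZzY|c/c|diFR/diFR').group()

'c/c'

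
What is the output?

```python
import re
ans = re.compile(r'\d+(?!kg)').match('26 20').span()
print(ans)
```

Because the assertion is negative and zero-width, positions next to the forbidden text are skipped.
`re.match` only tries the pattern at the start of the string.
The match spans [0:2] → '26'.

(0, 2)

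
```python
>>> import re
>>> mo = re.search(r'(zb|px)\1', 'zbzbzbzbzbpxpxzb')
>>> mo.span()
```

The backreference `\1` re-matches whatever the first group consumed, character for character.
Unlike `match`, `search` isn't anchored — it looks for the pattern anywhere in the string.
The match spans [0:4] → 'zbzb'.
Captured: group 1 = 'zb'.

(0, 4)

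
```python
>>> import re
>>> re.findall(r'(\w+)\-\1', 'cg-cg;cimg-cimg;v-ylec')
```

`\1` is not a pattern — it's the concrete string captured by group 1, re-applied verbatim.
Matches: at [0:5] match 'cg-cg', group 1 = 'cg'; at [6:15] match 'cimg-cimg', group 1 = 'cimg'.
`findall` collects group 1 from each match (2 total).

['cg', 'cimg']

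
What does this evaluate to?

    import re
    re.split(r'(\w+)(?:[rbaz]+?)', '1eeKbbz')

`re.split` interleaves the captured-group text with the surrounding fragments.

['', '1eeKbb', '']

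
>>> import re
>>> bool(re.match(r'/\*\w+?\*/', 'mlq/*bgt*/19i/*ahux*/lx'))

`re.match` only tries the pattern at the start of the string.
Here position 0 doesn't satisfy it, so the call returns None, and `bool(None)` is False.

False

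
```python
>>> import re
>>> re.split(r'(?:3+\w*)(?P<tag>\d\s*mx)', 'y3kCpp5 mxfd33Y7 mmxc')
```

['y', '5 mx', 'fd33Y7 mmxc']

The pattern matches one or more of a literal '3', then zero or more of a word character (non-capturing group); then a digit, then zero or more of whitespace, then the literal 'mx' (captured as 'tag').
Matches to split on: at [1:10] → '3kCpp5 mx'.
With a capturing group present, the delimiter's captured portion is kept in the result list.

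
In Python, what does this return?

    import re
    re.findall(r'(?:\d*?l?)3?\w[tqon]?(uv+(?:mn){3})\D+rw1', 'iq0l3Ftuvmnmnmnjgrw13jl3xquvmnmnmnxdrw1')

['uvmnmnmn', 'uvmnmnmn']

With a single group, `findall` returns only what that group captured — 2 items.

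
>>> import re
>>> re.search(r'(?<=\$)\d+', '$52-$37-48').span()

The lookaround is zero-width — it requires the adjacent text to match without consuming it, so the asserted text isn't part of the match.
The match spans [1:3] → '52'.

(1, 3)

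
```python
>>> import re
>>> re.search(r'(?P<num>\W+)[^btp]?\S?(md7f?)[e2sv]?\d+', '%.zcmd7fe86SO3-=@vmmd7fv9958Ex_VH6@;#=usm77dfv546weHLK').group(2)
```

'md7f'

The match spans [0:11] → '%.zcmd7fe86'.
Captured: group 1 = '%.', group 2 = 'md7f'.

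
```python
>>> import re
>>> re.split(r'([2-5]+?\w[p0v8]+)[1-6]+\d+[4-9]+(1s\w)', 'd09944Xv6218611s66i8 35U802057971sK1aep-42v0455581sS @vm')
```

['d09944Xv6218611s66i8 ', '35U80', '1sK', '1aep-', '42v0', '1sS', ' @vm']

The group in the pattern means `split` returns the separators' captures alongside the pieces.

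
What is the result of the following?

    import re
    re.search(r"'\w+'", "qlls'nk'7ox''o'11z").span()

(4, 8)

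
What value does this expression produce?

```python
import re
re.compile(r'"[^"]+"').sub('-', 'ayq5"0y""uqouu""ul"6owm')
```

`sub` substitutes '-' at each match site.

'ayq5---6owm'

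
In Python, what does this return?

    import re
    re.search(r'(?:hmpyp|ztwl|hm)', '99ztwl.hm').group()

'ztwl'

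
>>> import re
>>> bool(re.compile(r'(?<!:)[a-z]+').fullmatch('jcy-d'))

False

Because the assertion is negative and zero-width, positions next to the forbidden text are skipped.
`re.fullmatch` requires the pattern to consume the entire string.
Here the string isn't matched end-to-end, so the call returns None, and `bool(None)` is False.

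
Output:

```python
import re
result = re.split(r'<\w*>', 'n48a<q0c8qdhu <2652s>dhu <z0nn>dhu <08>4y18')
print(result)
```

Matches to split on: at [14:21] → '<2652s>'; at [25:31] → '<z0nn>'; at [35:39] → '<08>'.
Splitting on the pattern gives 4 pieces.

['n48a<q0c8qdhu ', 'dhu ', 'dhu ', '4y18']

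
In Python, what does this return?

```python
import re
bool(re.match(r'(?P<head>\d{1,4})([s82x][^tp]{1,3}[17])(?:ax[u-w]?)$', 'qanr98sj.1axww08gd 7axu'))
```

False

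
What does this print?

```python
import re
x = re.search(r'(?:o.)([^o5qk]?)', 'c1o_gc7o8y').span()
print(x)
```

(2, 5)

The match spans [2:5] → 'o_g'.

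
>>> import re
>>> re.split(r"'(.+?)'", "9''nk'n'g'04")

Matches to split on: at [1:6] → "''nk'"; at [7:10] → "'g'".
`re.split` interleaves the captured-group text with the surrounding fragments.

['9', "'nk", 'n', 'g', '04']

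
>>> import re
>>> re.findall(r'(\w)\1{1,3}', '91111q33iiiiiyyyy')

['1', '3', 'i', 'y']

The backreference `\1` re-matches whatever the first group consumed, character for character.
With a single group, `findall` returns only what that group captured — 4 items.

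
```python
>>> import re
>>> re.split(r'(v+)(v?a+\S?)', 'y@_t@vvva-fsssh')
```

['y@_t@', 'vvv', 'a-', 'fsssh']

Pattern: one or more of a literal 'v' (captured); then optionally a literal 'v', then one or more of a literal 'a', then optionally a non-whitespace character (captured).
Matches to split on: at [5:10] → 'vvva-'.
`re.split` interleaves the captured-group text with the surrounding fragments.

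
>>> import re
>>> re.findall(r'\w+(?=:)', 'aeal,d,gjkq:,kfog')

['gjkq']

The positive lookaround only admits positions where the adjacent text matches; those characters stay outside the span.
Since nothing is captured, `findall` lists the 1 matched substring directly.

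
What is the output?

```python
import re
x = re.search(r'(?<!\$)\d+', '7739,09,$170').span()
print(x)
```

(0, 4)

The negative lookaround is zero-width — it rules out positions where the adjacent text would match, without consuming anything.
`search` walks the string left to right and returns the first match it finds.
The match spans [0:4] → '7739'.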